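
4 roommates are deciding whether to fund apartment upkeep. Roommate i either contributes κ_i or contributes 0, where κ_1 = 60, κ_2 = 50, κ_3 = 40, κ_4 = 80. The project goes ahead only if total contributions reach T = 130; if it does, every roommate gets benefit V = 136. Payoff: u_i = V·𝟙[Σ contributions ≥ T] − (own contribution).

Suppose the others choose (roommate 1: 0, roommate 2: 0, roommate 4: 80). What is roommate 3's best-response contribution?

0

Others' total = 80. Even contributing 40 gives 120 < 130: no benefit either way.
Best response: 0.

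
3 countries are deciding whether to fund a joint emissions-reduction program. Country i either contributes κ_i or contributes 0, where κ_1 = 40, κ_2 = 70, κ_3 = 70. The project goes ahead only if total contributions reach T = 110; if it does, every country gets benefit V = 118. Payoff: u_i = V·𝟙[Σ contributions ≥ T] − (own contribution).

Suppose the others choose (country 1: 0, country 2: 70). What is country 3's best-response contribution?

Others' total = 70. Contributing 70 brings total to 140 ≥ 110: gain V − κ_3 = 48.
Best response: 70.

70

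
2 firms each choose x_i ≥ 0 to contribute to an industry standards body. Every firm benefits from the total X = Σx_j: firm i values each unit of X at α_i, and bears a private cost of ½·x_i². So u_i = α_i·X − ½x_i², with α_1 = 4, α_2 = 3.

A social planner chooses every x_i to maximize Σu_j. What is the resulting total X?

Planner FOC: ∂(Σu_j)/∂x_i = (Σα_j) − x_i = 0, so x_i^SO = Σα_j = 7 for every i; X^SO = 14.

14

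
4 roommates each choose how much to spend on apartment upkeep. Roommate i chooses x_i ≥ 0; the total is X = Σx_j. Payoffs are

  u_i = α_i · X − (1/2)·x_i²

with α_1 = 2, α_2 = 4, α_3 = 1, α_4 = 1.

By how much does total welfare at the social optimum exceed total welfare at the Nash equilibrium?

Roommate i's FOC: ∂u_i/∂x_i = α_i − x_i = 0, so x_i* = α_i.
NE contributions = (2, 4, 1, 1); X = 8.
W^NE = (Σα)·X − ½Σα_i² = 8² − ½·22 = 53.
Planner sets x_i = Σα_j = 8 for every i, so X^SO = 4·8 = 32.
W^SO = (Σα)·X^SO − ½·4·(Σα)² = (4/2)·8² = 128.
Deadweight loss = W^SO − W^NE = 75.

75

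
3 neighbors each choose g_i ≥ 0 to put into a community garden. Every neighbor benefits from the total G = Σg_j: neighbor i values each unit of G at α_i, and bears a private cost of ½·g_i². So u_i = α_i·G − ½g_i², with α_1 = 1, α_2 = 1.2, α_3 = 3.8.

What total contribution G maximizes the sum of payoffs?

Planner FOC: ∂(Σu_j)/∂g_i = (Σα_j) − g_i = 0, so g_i^SO = Σα_j = 6 for every i; G^SO = 18.

18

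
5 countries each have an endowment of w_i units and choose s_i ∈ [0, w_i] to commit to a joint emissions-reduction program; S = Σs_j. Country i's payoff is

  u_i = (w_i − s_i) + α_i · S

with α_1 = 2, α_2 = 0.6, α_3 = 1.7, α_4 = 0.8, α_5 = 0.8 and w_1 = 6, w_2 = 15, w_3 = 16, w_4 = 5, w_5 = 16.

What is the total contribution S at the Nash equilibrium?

∂u_i/∂s_i = α_i − 1, so country i contributes w_i if α_i > 1, else 0.
α_i > 1 for i ∈ {1, 3}; NE contributions (6, 0, 16, 0, 0), S = 22.

22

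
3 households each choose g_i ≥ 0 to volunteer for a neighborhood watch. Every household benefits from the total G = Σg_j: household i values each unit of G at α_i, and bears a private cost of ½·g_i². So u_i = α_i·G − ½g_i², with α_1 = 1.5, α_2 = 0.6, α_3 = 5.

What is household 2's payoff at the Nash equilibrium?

4.08

Household i's FOC: ∂u_i/∂g_i = α_i − g_i = 0, so g_i* = α_i.
NE contributions = (1.5, 0.6, 5); G = 7.1.
u_2 = α_2·G − ½·(g_2)² = 0.6·7.1 − ½·0.6² = 4.08.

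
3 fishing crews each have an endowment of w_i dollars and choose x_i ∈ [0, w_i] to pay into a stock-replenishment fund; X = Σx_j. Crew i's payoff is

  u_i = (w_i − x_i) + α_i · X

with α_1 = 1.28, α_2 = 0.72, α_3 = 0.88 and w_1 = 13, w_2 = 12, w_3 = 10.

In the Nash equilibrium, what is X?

∂u_i/∂x_i = α_i − 1, so crew i contributes w_i if α_i > 1, else 0.
α_i > 1 for i ∈ {1}; NE contributions (13, 0, 0), X = 13.

13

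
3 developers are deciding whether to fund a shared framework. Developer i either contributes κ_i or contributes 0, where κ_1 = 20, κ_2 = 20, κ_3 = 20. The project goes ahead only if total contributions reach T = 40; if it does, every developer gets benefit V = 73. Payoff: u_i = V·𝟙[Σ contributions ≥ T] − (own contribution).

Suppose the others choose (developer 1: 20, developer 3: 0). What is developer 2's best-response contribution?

Others' total = 20. Contributing 20 brings total to 40 ≥ 40: gain V − κ_2 = 53.
Best response: 20.

20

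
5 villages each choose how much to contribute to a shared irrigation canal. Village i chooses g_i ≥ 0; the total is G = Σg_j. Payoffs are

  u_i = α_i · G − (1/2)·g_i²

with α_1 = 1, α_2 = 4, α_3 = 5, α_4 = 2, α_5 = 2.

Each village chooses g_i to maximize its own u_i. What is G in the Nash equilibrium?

Village i's FOC: ∂u_i/∂g_i = α_i − g_i = 0, so g_i* = α_i.
NE contributions = (1, 4, 5, 2, 2); G = 14.

14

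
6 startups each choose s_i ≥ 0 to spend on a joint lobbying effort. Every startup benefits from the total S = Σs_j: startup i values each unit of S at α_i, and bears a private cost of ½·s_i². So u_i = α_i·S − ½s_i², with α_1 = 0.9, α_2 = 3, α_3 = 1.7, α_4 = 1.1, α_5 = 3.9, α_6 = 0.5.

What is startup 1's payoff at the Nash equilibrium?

Startup i's FOC: ∂u_i/∂s_i = α_i − s_i = 0, so s_i* = α_i.
NE contributions = (0.9, 3, 1.7, 1.1, 3.9, 0.5); S = 11.1.
u_1 = α_1·S − ½·(s_1)² = 0.9·11.1 − ½·0.9² = 9.585.

9.585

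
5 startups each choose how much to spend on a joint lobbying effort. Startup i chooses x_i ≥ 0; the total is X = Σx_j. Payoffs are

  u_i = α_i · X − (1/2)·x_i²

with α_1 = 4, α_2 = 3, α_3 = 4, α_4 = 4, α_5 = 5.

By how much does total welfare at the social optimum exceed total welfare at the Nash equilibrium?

Startup i's FOC: ∂u_i/∂x_i = α_i − x_i = 0, so x_i* = α_i.
NE contributions = (4, 3, 4, 4, 5); X = 20.
W^NE = (Σα)·X − ½Σα_i² = 20² − ½·82 = 359.
Planner sets x_i = Σα_j = 20 for every i, so X^SO = 5·20 = 100.
W^SO = (Σα)·X^SO − ½·5·(Σα)² = (5/2)·20² = 1000.
Deadweight loss = W^SO − W^NE = 641.

641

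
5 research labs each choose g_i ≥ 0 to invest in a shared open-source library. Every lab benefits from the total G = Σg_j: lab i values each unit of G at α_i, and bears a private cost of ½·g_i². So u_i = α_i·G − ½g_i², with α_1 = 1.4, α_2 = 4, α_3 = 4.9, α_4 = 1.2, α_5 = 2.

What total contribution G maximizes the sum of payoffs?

67.5

Planner FOC: ∂(Σu_j)/∂g_i = (Σα_j) − g_i = 0, so g_i^SO = Σα_j = 13.5 for every i; G^SO = 67.5.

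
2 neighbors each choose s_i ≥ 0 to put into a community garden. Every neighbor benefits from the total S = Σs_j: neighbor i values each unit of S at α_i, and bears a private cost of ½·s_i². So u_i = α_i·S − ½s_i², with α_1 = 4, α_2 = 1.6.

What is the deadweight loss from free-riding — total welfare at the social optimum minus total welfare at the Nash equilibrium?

9.28

Neighbor i's FOC: ∂u_i/∂s_i = α_i − s_i = 0, so s_i* = α_i.
NE contributions = (4, 1.6); S = 5.6.
W^NE = (Σα)·S − ½Σα_i² = 5.6² − ½·18.56 = 22.08.
Planner sets s_i = Σα_j = 5.6 for every i, so S^SO = 2·5.6 = 11.2.
W^SO = (Σα)·S^SO − ½·2·(Σα)² = (2/2)·5.6² = 31.36.
Deadweight loss = W^SO − W^NE = 9.28.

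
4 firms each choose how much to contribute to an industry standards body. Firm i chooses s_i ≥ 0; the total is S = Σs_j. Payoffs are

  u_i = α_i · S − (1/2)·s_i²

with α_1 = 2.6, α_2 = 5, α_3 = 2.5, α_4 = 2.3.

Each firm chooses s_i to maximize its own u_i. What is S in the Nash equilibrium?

12.4

Firm i's FOC: ∂u_i/∂s_i = α_i − s_i = 0, so s_i* = α_i.
NE contributions = (2.6, 5, 2.5, 2.3); S = 12.4.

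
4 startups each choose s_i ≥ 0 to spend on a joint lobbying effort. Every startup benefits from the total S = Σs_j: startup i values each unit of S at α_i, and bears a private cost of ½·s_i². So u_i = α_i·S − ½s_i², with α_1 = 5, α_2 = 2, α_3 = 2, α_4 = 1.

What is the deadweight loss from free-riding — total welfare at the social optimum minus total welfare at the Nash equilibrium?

117

Startup i's FOC: ∂u_i/∂s_i = α_i − s_i = 0, so s_i* = α_i.
NE contributions = (5, 2, 2, 1); S = 10.
W^NE = (Σα)·S − ½Σα_i² = 10² − ½·34 = 83.
Planner sets s_i = Σα_j = 10 for every i, so S^SO = 4·10 = 40.
W^SO = (Σα)·S^SO − ½·4·(Σα)² = (4/2)·10² = 200.
Deadweight loss = W^SO − W^NE = 117.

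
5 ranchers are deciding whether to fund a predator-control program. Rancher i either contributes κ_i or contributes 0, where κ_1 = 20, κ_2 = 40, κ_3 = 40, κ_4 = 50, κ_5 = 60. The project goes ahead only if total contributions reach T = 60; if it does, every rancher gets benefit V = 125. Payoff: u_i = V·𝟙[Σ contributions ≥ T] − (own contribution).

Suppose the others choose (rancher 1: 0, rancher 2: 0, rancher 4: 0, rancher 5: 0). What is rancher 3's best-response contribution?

Others' total = 0. Even contributing 40 gives 40 < 60: no benefit either way.
Best response: 0.

0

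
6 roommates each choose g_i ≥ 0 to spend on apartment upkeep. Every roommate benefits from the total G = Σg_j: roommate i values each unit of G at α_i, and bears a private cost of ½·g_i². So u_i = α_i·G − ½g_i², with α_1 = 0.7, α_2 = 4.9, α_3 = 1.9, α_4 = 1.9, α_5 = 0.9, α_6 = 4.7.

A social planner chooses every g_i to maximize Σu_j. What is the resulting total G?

90

Planner FOC: ∂(Σu_j)/∂g_i = (Σα_j) − g_i = 0, so g_i^SO = Σα_j = 15 for every i; G^SO = 90.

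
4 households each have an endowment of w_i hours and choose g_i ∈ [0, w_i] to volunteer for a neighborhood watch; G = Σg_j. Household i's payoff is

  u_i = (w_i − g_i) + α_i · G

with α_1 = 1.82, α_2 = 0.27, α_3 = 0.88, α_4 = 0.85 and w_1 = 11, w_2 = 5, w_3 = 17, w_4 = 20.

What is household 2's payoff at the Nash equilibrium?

∂u_i/∂g_i = α_i − 1, so household i contributes w_i if α_i > 1, else 0.
α_i > 1 for i ∈ {1}; NE contributions (11, 0, 0, 0), G = 11.
u_2 = (5 − 0) + 0.27·11 = 7.97.

7.97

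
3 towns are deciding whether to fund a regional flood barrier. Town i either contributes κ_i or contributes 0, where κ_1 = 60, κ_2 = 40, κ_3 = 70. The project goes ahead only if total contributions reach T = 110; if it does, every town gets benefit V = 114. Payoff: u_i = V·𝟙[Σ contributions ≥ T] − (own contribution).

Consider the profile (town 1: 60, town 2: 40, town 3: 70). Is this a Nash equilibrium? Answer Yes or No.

No

Total = 170 ≥ 110: provided.
Town 1 (pledges 60, payoff 54): dropping to 0 → total 110, payoff 114. Profitable deviation.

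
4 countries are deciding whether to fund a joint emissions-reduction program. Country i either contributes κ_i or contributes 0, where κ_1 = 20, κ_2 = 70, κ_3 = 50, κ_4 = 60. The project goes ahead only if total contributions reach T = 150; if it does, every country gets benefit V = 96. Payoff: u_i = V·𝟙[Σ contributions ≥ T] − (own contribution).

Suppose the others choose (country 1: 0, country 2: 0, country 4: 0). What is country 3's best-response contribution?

Others' total = 0. Even contributing 50 gives 50 < 150: no benefit either way.
Best response: 0.

0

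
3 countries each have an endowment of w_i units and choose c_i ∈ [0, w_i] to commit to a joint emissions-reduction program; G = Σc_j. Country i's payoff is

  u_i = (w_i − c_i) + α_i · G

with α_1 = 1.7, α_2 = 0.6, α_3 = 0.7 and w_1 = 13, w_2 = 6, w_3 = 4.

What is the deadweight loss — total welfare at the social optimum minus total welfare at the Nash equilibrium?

∂u_i/∂c_i = α_i − 1, so country i contributes w_i if α_i > 1, else 0.
α_i > 1 for i ∈ {1}; NE contributions (13, 0, 0), G = 13.
W^NE = Σw_i − G^NE + (Σα_i)·G^NE = 23 + 2·13 = 49.
Planner: ∂(Σu_j)/∂c_i = Σα_j − 1 = 2 > 0, so everyone contributes w_i; G^SO = 23, W^SO = 23 + 2·23 = 69.
Deadweight loss = 20.

20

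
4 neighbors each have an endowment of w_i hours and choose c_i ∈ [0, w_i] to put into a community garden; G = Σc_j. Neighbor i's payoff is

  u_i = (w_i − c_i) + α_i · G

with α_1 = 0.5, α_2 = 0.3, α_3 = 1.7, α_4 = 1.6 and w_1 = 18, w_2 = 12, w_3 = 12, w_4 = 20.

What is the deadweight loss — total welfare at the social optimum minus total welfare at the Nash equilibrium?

∂u_i/∂c_i = α_i − 1, so neighbor i contributes w_i if α_i > 1, else 0.
α_i > 1 for i ∈ {3, 4}; NE contributions (0, 0, 12, 20), G = 32.
W^NE = Σw_i − G^NE + (Σα_i)·G^NE = 62 + 3.1·32 = 161.2.
Planner: ∂(Σu_j)/∂c_i = Σα_j − 1 = 3.1 > 0, so everyone contributes w_i; G^SO = 62, W^SO = 62 + 3.1·62 = 254.2.
Deadweight loss = 93.

93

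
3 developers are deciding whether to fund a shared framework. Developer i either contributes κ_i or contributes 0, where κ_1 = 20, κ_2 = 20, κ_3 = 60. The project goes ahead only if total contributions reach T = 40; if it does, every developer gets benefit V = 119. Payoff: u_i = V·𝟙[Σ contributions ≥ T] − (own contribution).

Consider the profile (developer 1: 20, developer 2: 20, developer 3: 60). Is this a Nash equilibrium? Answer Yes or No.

No

Total = 100 ≥ 40: provided.
Developer 1 (pledges 20, payoff 99): dropping to 0 → total 80, payoff 119. Profitable deviation.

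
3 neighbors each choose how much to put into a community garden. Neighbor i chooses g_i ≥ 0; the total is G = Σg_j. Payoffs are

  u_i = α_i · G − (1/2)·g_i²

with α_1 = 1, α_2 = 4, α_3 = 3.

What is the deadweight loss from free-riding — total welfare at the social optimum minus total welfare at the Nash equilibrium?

Neighbor i's FOC: ∂u_i/∂g_i = α_i − g_i = 0, so g_i* = α_i.
NE contributions = (1, 4, 3); G = 8.
W^NE = (Σα)·G − ½Σα_i² = 8² − ½·26 = 51.
Planner sets g_i = Σα_j = 8 for every i, so G^SO = 3·8 = 24.
W^SO = (Σα)·G^SO − ½·3·(Σα)² = (3/2)·8² = 96.
Deadweight loss = W^SO − W^NE = 45.

45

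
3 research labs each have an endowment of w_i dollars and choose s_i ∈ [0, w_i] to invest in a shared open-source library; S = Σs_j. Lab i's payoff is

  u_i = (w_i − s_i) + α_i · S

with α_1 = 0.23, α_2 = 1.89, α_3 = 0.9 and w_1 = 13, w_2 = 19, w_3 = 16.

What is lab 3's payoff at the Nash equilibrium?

∂u_i/∂s_i = α_i − 1, so lab i contributes w_i if α_i > 1, else 0.
α_i > 1 for i ∈ {2}; NE contributions (0, 19, 0), S = 19.
u_3 = (16 − 0) + 0.9·19 = 33.1.

33.1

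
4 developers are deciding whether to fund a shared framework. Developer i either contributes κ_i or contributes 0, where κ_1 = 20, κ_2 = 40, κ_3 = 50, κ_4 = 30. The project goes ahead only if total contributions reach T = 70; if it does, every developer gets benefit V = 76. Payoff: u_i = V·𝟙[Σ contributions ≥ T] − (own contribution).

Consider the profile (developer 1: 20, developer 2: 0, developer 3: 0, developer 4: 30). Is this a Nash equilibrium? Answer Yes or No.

No

Total = 50 < 70: not provided.
Developer 1 (pledges 20, payoff -20): dropping to 0 → total 30, payoff 0. Profitable deviation.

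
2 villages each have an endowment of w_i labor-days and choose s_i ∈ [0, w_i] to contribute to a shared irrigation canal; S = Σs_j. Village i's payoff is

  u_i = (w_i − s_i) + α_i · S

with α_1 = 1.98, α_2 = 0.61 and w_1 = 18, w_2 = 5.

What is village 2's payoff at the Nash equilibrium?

∂u_i/∂s_i = α_i − 1, so village i contributes w_i if α_i > 1, else 0.
α_i > 1 for i ∈ {1}; NE contributions (18, 0), S = 18.
u_2 = (5 − 0) + 0.61·18 = 15.98.

15.98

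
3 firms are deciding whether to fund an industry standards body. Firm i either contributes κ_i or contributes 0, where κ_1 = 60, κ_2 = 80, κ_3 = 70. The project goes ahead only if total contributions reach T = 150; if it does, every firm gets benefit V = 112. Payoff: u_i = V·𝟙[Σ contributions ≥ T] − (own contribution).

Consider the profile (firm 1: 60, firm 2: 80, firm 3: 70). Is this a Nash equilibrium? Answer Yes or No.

No

Total = 210 ≥ 150: provided.
Firm 1 (pledges 60, payoff 52): dropping to 0 → total 150, payoff 112. Profitable deviation.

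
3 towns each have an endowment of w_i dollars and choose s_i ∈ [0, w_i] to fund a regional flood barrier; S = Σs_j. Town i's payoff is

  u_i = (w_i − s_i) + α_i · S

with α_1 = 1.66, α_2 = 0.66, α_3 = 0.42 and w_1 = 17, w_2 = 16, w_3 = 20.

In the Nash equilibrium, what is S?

17

∂u_i/∂s_i = α_i − 1, so town i contributes w_i if α_i > 1, else 0.
α_i > 1 for i ∈ {1}; NE contributions (17, 0, 0), S = 17.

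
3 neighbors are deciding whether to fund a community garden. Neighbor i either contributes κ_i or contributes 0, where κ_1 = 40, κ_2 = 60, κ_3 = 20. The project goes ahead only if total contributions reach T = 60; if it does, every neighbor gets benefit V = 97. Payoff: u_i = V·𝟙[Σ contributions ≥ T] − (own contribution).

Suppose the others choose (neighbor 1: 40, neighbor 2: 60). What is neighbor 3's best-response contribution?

Others' total = 100 ≥ 60; contributing adds cost 20 for no extra benefit.
Best response: 0.

0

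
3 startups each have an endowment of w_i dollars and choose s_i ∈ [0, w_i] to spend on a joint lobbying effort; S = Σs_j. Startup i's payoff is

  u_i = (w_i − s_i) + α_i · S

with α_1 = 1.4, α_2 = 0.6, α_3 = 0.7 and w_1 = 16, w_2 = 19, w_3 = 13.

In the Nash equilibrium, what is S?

16

∂u_i/∂s_i = α_i − 1, so startup i contributes w_i if α_i > 1, else 0.
α_i > 1 for i ∈ {1}; NE contributions (16, 0, 0), S = 16.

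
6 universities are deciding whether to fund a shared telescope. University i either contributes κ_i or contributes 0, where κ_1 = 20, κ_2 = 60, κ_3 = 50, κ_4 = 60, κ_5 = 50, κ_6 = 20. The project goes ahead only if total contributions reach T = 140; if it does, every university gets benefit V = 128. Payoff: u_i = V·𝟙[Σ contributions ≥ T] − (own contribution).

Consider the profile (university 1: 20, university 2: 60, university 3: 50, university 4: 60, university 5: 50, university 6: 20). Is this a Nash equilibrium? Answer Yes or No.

No

Total = 260 ≥ 140: provided.
University 1 (pledges 20, payoff 108): dropping to 0 → total 240, payoff 128. Profitable deviation.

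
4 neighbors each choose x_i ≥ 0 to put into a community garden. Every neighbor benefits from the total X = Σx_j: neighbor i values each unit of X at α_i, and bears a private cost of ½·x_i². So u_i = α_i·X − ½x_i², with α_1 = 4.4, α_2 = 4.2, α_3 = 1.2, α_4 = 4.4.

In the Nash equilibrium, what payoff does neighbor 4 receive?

Neighbor i's FOC: ∂u_i/∂x_i = α_i − x_i = 0, so x_i* = α_i.
NE contributions = (4.4, 4.2, 1.2, 4.4); X = 14.2.
u_4 = α_4·X − ½·(x_4)² = 4.4·14.2 − ½·4.4² = 52.8.

52.8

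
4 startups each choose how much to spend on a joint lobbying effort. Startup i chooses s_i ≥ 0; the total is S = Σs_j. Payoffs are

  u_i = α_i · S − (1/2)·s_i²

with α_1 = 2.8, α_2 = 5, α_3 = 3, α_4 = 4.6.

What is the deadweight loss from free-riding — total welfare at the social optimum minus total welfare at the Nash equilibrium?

Startup i's FOC: ∂u_i/∂s_i = α_i − s_i = 0, so s_i* = α_i.
NE contributions = (2.8, 5, 3, 4.6); S = 15.4.
W^NE = (Σα)·S − ½Σα_i² = 15.4² − ½·63 = 205.66.
Planner sets s_i = Σα_j = 15.4 for every i, so S^SO = 4·15.4 = 61.6.
W^SO = (Σα)·S^SO − ½·4·(Σα)² = (4/2)·15.4² = 474.32.
Deadweight loss = W^SO − W^NE = 268.66.

268.66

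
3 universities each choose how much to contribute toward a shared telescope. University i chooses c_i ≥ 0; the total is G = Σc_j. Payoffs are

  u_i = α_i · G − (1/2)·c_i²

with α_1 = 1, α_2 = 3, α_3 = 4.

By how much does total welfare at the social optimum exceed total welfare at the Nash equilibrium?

University i's FOC: ∂u_i/∂c_i = α_i − c_i = 0, so c_i* = α_i.
NE contributions = (1, 3, 4); G = 8.
W^NE = (Σα)·G − ½Σα_i² = 8² − ½·26 = 51.
Planner sets c_i = Σα_j = 8 for every i, so G^SO = 3·8 = 24.
W^SO = (Σα)·G^SO − ½·3·(Σα)² = (3/2)·8² = 96.
Deadweight loss = W^SO − W^NE = 45.

45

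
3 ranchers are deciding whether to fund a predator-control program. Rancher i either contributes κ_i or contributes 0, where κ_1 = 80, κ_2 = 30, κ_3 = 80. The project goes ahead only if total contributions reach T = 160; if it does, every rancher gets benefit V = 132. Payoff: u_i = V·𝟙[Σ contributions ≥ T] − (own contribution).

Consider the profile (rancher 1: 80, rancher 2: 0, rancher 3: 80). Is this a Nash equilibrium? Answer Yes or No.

Total = 160 ≥ 160: provided.
Rancher 1 (pledges 80, payoff 52): dropping to 0 → total 80, payoff 0. No gain.
Rancher 2 (pledges 0, payoff 132): pledging 30 → total 190, payoff 102. No gain.
Rancher 3 (pledges 80, payoff 52): dropping to 0 → total 80, payoff 0. No gain.

Yes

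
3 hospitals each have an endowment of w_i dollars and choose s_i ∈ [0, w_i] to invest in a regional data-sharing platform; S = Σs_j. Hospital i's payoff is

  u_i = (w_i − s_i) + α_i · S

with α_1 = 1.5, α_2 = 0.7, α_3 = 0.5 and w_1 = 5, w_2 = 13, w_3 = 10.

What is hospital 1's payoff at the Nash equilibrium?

∂u_i/∂s_i = α_i − 1, so hospital i contributes w_i if α_i > 1, else 0.
α_i > 1 for i ∈ {1}; NE contributions (5, 0, 0), S = 5.
u_1 = (5 − 5) + 1.5·5 = 7.5.

7.5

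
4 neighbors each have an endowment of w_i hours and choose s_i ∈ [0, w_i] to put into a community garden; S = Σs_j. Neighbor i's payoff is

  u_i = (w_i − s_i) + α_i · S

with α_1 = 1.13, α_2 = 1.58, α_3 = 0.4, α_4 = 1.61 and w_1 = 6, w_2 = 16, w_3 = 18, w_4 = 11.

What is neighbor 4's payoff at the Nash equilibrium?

53.13

∂u_i/∂s_i = α_i − 1, so neighbor i contributes w_i if α_i > 1, else 0.
α_i > 1 for i ∈ {1, 2, 4}; NE contributions (6, 16, 0, 11), S = 33.
u_4 = (11 − 11) + 1.61·33 = 53.13.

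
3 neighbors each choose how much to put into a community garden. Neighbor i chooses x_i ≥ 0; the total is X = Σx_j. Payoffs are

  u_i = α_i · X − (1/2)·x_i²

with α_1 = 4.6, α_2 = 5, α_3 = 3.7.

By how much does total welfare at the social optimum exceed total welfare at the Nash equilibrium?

Neighbor i's FOC: ∂u_i/∂x_i = α_i − x_i = 0, so x_i* = α_i.
NE contributions = (4.6, 5, 3.7); X = 13.3.
W^NE = (Σα)·X − ½Σα_i² = 13.3² − ½·59.85 = 146.965.
Planner sets x_i = Σα_j = 13.3 for every i, so X^SO = 3·13.3 = 39.9.
W^SO = (Σα)·X^SO − ½·3·(Σα)² = (3/2)·13.3² = 265.335.
Deadweight loss = W^SO − W^NE = 118.37.

118.37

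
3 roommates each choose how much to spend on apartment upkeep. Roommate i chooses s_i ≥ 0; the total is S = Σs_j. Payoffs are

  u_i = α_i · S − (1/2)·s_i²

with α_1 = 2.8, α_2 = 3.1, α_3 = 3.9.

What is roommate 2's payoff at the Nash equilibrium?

25.575

Roommate i's FOC: ∂u_i/∂s_i = α_i − s_i = 0, so s_i* = α_i.
NE contributions = (2.8, 3.1, 3.9); S = 9.8.
u_2 = α_2·S − ½·(s_2)² = 3.1·9.8 − ½·3.1² = 25.575.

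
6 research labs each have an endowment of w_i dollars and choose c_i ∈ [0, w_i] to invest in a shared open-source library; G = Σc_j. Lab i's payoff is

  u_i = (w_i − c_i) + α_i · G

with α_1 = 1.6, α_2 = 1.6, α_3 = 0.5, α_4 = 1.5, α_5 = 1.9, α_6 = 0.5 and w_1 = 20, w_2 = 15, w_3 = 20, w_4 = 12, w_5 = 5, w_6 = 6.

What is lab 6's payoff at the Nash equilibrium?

∂u_i/∂c_i = α_i − 1, so lab i contributes w_i if α_i > 1, else 0.
α_i > 1 for i ∈ {1, 2, 4, 5}; NE contributions (20, 15, 0, 12, 5, 0), G = 52.
u_6 = (6 − 0) + 0.5·52 = 32.

32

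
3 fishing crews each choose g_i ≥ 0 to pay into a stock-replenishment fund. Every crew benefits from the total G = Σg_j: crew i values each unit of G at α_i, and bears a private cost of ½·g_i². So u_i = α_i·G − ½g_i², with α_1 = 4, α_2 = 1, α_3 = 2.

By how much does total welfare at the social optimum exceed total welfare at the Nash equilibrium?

35

Crew i's FOC: ∂u_i/∂g_i = α_i − g_i = 0, so g_i* = α_i.
NE contributions = (4, 1, 2); G = 7.
W^NE = (Σα)·G − ½Σα_i² = 7² − ½·21 = 38.5.
Planner sets g_i = Σα_j = 7 for every i, so G^SO = 3·7 = 21.
W^SO = (Σα)·G^SO − ½·3·(Σα)² = (3/2)·7² = 73.5.
Deadweight loss = W^SO − W^NE = 35.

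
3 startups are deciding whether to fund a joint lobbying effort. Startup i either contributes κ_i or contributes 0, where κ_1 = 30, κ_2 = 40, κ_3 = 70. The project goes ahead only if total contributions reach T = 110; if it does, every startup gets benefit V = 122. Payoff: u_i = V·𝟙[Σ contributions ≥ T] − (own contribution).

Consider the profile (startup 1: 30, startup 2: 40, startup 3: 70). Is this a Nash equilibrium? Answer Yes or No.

Total = 140 ≥ 110: provided.
Startup 1 (pledges 30, payoff 92): dropping to 0 → total 110, payoff 122. Profitable deviation.

No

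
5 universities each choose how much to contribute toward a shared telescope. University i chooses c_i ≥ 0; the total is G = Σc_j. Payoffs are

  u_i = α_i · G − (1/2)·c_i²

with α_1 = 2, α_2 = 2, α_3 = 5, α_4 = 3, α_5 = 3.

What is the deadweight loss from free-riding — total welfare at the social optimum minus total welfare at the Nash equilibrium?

363

University i's FOC: ∂u_i/∂c_i = α_i − c_i = 0, so c_i* = α_i.
NE contributions = (2, 2, 5, 3, 3); G = 15.
W^NE = (Σα)·G − ½Σα_i² = 15² − ½·51 = 199.5.
Planner sets c_i = Σα_j = 15 for every i, so G^SO = 5·15 = 75.
W^SO = (Σα)·G^SO − ½·5·(Σα)² = (5/2)·15² = 562.5.
Deadweight loss = W^SO − W^NE = 363.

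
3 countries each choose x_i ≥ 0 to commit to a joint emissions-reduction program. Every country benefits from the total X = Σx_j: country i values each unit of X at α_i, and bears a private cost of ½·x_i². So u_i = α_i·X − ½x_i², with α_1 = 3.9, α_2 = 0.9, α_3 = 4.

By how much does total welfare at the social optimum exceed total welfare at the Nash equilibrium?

54.73

Country i's FOC: ∂u_i/∂x_i = α_i − x_i = 0, so x_i* = α_i.
NE contributions = (3.9, 0.9, 4); X = 8.8.
W^NE = (Σα)·X − ½Σα_i² = 8.8² − ½·32.02 = 61.43.
Planner sets x_i = Σα_j = 8.8 for every i, so X^SO = 3·8.8 = 26.4.
W^SO = (Σα)·X^SO − ½·3·(Σα)² = (3/2)·8.8² = 116.16.
Deadweight loss = W^SO − W^NE = 54.73.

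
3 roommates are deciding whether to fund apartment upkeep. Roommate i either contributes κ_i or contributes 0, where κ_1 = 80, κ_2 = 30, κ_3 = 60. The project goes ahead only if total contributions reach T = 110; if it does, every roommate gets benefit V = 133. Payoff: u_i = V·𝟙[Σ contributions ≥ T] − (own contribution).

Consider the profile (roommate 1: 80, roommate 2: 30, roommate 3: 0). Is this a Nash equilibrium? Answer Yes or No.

Yes

Total = 110 ≥ 110: provided.
Roommate 1 (pledges 80, payoff 53): dropping to 0 → total 30, payoff 0. No gain.
Roommate 2 (pledges 30, payoff 103): dropping to 0 → total 80, payoff 0. No gain.
Roommate 3 (pledges 0, payoff 133): pledging 60 → total 170, payoff 73. No gain.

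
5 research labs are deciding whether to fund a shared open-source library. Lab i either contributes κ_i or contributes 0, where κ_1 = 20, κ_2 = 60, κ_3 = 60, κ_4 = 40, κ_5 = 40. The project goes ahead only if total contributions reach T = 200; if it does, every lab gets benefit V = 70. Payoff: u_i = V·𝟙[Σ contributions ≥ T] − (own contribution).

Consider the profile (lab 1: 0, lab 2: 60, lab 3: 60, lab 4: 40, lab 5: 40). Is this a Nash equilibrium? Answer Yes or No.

Yes

Total = 200 ≥ 200: provided.
Lab 1 (pledges 0, payoff 70): pledging 20 → total 220, payoff 50. No gain.
Lab 2 (pledges 60, payoff 10): dropping to 0 → total 140, payoff 0. No gain.
Lab 3 (pledges 60, payoff 10): dropping to 0 → total 140, payoff 0. No gain.
Lab 4 (pledges 40, payoff 30): dropping to 0 → total 160, payoff 0. No gain.
Lab 5 (pledges 40, payoff 30): dropping to 0 → total 160, payoff 0. No gain.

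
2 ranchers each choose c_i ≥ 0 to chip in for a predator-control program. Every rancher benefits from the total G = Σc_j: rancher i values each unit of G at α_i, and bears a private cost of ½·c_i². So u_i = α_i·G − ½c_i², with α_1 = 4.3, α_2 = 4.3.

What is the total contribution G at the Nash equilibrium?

Rancher i's FOC: ∂u_i/∂c_i = α_i − c_i = 0, so c_i* = α_i.
NE contributions = (4.3, 4.3); G = 8.6.

8.6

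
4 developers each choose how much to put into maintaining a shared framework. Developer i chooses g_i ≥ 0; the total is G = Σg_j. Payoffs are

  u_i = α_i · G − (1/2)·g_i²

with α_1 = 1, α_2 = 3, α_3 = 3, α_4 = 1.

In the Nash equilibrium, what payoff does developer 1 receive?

7.5

Developer i's FOC: ∂u_i/∂g_i = α_i − g_i = 0, so g_i* = α_i.
NE contributions = (1, 3, 3, 1); G = 8.
u_1 = α_1·G − ½·(g_1)² = 1·8 − ½·1² = 7.5.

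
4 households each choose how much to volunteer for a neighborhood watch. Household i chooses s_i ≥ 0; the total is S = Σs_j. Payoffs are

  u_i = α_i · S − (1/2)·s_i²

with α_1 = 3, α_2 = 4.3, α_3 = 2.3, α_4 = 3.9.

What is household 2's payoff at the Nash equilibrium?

Household i's FOC: ∂u_i/∂s_i = α_i − s_i = 0, so s_i* = α_i.
NE contributions = (3, 4.3, 2.3, 3.9); S = 13.5.
u_2 = α_2·S − ½·(s_2)² = 4.3·13.5 − ½·4.3² = 48.805.

48.805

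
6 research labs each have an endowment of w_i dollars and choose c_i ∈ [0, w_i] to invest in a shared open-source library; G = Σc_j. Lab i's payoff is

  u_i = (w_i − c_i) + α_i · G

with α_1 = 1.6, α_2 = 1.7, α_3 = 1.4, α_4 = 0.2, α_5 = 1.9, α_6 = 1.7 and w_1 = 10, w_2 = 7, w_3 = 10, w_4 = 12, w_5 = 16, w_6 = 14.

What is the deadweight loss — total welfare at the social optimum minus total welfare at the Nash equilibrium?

90

∂u_i/∂c_i = α_i − 1, so lab i contributes w_i if α_i > 1, else 0.
α_i > 1 for i ∈ {1, 2, 3, 5, 6}; NE contributions (10, 7, 10, 0, 16, 14), G = 57.
W^NE = Σw_i − G^NE + (Σα_i)·G^NE = 69 + 7.5·57 = 496.5.
Planner: ∂(Σu_j)/∂c_i = Σα_j − 1 = 7.5 > 0, so everyone contributes w_i; G^SO = 69, W^SO = 69 + 7.5·69 = 586.5.
Deadweight loss = 90.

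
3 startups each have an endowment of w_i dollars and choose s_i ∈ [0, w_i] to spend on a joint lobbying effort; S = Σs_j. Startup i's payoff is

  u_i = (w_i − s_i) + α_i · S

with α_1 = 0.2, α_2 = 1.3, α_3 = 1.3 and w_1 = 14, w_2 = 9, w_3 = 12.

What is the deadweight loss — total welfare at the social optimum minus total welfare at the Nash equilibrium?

25.2

∂u_i/∂s_i = α_i − 1, so startup i contributes w_i if α_i > 1, else 0.
α_i > 1 for i ∈ {2, 3}; NE contributions (0, 9, 12), S = 21.
W^NE = Σw_i − S^NE + (Σα_i)·S^NE = 35 + 1.8·21 = 72.8.
Planner: ∂(Σu_j)/∂s_i = Σα_j − 1 = 1.8 > 0, so everyone contributes w_i; S^SO = 35, W^SO = 35 + 1.8·35 = 98.
Deadweight loss = 25.2.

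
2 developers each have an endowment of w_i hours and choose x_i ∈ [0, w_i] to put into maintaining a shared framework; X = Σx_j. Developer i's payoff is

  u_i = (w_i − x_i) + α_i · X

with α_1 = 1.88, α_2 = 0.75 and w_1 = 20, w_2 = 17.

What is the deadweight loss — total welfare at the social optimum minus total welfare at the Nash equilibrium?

∂u_i/∂x_i = α_i − 1, so developer i contributes w_i if α_i > 1, else 0.
α_i > 1 for i ∈ {1}; NE contributions (20, 0), X = 20.
W^NE = Σw_i − X^NE + (Σα_i)·X^NE = 37 + 1.63·20 = 69.6.
Planner: ∂(Σu_j)/∂x_i = Σα_j − 1 = 1.63 > 0, so everyone contributes w_i; X^SO = 37, W^SO = 37 + 1.63·37 = 97.31.
Deadweight loss = 27.71.

27.71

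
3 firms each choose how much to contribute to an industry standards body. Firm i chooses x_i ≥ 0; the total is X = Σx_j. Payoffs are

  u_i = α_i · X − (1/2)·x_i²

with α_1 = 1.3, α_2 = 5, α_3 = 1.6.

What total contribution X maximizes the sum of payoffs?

Planner FOC: ∂(Σu_j)/∂x_i = (Σα_j) − x_i = 0, so x_i^SO = Σα_j = 7.9 for every i; X^SO = 23.7.

23.7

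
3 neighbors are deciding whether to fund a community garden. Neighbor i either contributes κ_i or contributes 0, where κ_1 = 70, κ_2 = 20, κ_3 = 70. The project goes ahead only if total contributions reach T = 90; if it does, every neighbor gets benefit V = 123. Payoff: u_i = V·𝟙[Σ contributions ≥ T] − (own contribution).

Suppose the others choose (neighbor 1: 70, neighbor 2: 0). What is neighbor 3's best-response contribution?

70

Others' total = 70. Contributing 70 brings total to 140 ≥ 90: gain V − κ_3 = 53.
Best response: 70.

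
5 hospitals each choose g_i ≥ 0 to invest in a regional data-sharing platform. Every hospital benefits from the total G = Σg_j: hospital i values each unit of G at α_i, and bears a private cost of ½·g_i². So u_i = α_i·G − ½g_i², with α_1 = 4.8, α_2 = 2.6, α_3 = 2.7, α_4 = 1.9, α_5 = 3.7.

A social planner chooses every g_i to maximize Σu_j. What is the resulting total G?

Planner FOC: ∂(Σu_j)/∂g_i = (Σα_j) − g_i = 0, so g_i^SO = Σα_j = 15.7 for every i; G^SO = 78.5.

78.5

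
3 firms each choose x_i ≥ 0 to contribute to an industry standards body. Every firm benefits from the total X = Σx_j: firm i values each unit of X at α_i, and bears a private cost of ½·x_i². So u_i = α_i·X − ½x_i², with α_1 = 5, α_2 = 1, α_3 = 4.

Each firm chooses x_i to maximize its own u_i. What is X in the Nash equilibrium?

Firm i's FOC: ∂u_i/∂x_i = α_i − x_i = 0, so x_i* = α_i.
NE contributions = (5, 1, 4); X = 10.

10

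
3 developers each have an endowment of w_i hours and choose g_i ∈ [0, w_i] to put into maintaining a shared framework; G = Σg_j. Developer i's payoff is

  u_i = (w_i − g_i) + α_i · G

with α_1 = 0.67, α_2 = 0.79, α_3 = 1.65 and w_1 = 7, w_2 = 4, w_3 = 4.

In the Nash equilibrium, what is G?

∂u_i/∂g_i = α_i − 1, so developer i contributes w_i if α_i > 1, else 0.
α_i > 1 for i ∈ {3}; NE contributions (0, 0, 4), G = 4.

4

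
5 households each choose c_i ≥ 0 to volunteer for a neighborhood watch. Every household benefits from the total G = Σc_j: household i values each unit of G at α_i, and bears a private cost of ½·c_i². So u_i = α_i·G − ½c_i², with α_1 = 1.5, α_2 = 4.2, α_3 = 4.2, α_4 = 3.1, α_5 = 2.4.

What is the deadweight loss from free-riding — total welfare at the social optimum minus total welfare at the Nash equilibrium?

382.19

Household i's FOC: ∂u_i/∂c_i = α_i − c_i = 0, so c_i* = α_i.
NE contributions = (1.5, 4.2, 4.2, 3.1, 2.4); G = 15.4.
W^NE = (Σα)·G − ½Σα_i² = 15.4² − ½·52.9 = 210.71.
Planner sets c_i = Σα_j = 15.4 for every i, so G^SO = 5·15.4 = 77.
W^SO = (Σα)·G^SO − ½·5·(Σα)² = (5/2)·15.4² = 592.9.
Deadweight loss = W^SO − W^NE = 382.19.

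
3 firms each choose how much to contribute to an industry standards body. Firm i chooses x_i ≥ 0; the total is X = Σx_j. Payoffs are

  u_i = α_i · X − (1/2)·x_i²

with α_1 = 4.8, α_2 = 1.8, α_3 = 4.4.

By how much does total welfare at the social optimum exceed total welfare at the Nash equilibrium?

Firm i's FOC: ∂u_i/∂x_i = α_i − x_i = 0, so x_i* = α_i.
NE contributions = (4.8, 1.8, 4.4); X = 11.
W^NE = (Σα)·X − ½Σα_i² = 11² − ½·45.64 = 98.18.
Planner sets x_i = Σα_j = 11 for every i, so X^SO = 3·11 = 33.
W^SO = (Σα)·X^SO − ½·3·(Σα)² = (3/2)·11² = 181.5.
Deadweight loss = W^SO − W^NE = 83.32.

83.32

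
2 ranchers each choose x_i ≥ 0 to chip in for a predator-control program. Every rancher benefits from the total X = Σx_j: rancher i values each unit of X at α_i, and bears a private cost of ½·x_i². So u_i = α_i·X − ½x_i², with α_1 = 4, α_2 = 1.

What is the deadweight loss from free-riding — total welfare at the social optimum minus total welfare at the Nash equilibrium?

Rancher i's FOC: ∂u_i/∂x_i = α_i − x_i = 0, so x_i* = α_i.
NE contributions = (4, 1); X = 5.
W^NE = (Σα)·X − ½Σα_i² = 5² − ½·17 = 16.5.
Planner sets x_i = Σα_j = 5 for every i, so X^SO = 2·5 = 10.
W^SO = (Σα)·X^SO − ½·2·(Σα)² = (2/2)·5² = 25.
Deadweight loss = W^SO − W^NE = 8.5.

8.5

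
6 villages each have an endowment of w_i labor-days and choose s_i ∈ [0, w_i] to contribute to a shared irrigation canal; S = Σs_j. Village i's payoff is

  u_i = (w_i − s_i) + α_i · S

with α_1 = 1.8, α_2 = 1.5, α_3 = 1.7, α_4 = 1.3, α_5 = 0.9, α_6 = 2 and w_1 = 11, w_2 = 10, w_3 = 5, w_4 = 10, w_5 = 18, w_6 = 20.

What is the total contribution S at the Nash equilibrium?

∂u_i/∂s_i = α_i − 1, so village i contributes w_i if α_i > 1, else 0.
α_i > 1 for i ∈ {1, 2, 3, 4, 6}; NE contributions (11, 10, 5, 10, 0, 20), S = 56.

56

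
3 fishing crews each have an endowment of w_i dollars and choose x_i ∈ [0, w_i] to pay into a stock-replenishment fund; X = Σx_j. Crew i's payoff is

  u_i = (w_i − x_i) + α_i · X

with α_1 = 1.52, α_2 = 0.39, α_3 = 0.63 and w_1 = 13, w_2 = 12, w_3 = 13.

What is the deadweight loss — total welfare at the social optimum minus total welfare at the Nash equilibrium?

38.5

∂u_i/∂x_i = α_i − 1, so crew i contributes w_i if α_i > 1, else 0.
α_i > 1 for i ∈ {1}; NE contributions (13, 0, 0), X = 13.
W^NE = Σw_i − X^NE + (Σα_i)·X^NE = 38 + 1.54·13 = 58.02.
Planner: ∂(Σu_j)/∂x_i = Σα_j − 1 = 1.54 > 0, so everyone contributes w_i; X^SO = 38, W^SO = 38 + 1.54·38 = 96.52.
Deadweight loss = 38.5.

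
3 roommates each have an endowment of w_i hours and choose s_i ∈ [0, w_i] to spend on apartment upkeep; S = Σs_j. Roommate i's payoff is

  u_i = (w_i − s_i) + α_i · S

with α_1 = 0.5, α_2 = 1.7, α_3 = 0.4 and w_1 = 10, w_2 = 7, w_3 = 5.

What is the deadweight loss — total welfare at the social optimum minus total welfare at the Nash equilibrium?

24

∂u_i/∂s_i = α_i − 1, so roommate i contributes w_i if α_i > 1, else 0.
α_i > 1 for i ∈ {2}; NE contributions (0, 7, 0), S = 7.
W^NE = Σw_i − S^NE + (Σα_i)·S^NE = 22 + 1.6·7 = 33.2.
Planner: ∂(Σu_j)/∂s_i = Σα_j − 1 = 1.6 > 0, so everyone contributes w_i; S^SO = 22, W^SO = 22 + 1.6·22 = 57.2.
Deadweight loss = 24.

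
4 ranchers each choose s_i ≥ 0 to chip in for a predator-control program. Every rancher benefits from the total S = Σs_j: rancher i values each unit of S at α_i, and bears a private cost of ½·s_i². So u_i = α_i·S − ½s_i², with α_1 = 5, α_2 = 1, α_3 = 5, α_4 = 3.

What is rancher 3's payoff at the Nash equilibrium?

57.5

Rancher i's FOC: ∂u_i/∂s_i = α_i − s_i = 0, so s_i* = α_i.
NE contributions = (5, 1, 5, 3); S = 14.
u_3 = α_3·S − ½·(s_3)² = 5·14 − ½·5² = 57.5.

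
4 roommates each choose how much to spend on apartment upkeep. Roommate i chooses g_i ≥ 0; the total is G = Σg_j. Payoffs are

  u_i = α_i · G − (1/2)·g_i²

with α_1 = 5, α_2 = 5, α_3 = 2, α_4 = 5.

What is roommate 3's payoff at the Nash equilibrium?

32

Roommate i's FOC: ∂u_i/∂g_i = α_i − g_i = 0, so g_i* = α_i.
NE contributions = (5, 5, 2, 5); G = 17.
u_3 = α_3·G − ½·(g_3)² = 2·17 − ½·2² = 32.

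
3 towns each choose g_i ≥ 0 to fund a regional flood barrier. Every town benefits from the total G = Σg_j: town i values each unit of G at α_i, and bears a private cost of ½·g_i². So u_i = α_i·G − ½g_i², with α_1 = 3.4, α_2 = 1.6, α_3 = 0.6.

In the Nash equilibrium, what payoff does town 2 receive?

7.68

Town i's FOC: ∂u_i/∂g_i = α_i − g_i = 0, so g_i* = α_i.
NE contributions = (3.4, 1.6, 0.6); G = 5.6.
u_2 = α_2·G − ½·(g_2)² = 1.6·5.6 − ½·1.6² = 7.68.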